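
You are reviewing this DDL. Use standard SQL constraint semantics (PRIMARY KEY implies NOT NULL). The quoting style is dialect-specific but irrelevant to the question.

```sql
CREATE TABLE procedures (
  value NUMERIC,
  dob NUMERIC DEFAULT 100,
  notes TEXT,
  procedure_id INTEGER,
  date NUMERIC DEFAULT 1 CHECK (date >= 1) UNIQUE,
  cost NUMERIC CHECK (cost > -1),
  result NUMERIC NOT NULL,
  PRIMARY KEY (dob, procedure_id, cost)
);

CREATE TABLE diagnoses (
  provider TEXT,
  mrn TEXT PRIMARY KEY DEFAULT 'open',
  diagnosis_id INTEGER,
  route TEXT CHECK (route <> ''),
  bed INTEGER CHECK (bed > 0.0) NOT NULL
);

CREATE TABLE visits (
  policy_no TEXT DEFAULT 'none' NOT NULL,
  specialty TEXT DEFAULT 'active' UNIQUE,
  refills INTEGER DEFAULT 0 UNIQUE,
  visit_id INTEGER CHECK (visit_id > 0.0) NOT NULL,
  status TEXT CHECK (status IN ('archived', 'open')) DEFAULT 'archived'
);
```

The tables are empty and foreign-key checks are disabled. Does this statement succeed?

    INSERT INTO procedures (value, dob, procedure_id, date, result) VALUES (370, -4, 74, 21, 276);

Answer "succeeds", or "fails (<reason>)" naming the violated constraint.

cost is omitted from the column list and has no DEFAULT, so it would receive NULL.
But cost is part of the PRIMARY KEY (implied NOT NULL).

fails (NOT NULL on cost)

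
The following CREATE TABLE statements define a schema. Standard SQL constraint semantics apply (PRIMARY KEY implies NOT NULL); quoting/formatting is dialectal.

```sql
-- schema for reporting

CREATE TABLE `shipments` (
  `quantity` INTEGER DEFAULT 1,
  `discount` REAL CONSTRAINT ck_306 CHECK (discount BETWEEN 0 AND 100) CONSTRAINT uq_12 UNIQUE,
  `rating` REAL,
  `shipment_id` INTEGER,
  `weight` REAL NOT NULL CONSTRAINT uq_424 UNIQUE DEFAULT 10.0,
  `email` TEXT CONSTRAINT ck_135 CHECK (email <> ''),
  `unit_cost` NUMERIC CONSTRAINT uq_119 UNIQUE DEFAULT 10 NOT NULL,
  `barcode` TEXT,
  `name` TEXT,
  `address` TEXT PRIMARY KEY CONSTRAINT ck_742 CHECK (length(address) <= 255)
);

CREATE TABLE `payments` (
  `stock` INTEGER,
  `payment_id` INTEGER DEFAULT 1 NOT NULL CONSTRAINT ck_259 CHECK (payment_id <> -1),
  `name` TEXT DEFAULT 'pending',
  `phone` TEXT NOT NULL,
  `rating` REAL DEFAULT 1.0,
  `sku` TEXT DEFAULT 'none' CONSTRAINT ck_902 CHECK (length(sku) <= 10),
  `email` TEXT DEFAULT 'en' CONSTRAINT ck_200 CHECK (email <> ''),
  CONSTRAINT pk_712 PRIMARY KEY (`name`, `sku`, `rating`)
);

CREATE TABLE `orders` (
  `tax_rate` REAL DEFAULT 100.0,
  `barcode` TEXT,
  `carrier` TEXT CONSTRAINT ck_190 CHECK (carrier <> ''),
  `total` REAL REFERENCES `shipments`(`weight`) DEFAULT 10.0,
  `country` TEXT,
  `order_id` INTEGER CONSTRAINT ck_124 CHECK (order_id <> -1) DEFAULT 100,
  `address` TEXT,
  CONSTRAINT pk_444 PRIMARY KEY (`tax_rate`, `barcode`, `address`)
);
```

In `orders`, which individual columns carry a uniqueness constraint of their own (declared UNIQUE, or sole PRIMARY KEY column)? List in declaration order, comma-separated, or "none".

- tax_rate: part of a composite PRIMARY KEY — only the tuple is unique, not this column on its own.
- barcode: part of a composite PRIMARY KEY — only the tuple is unique, not this column on its own.
- carrier: no UNIQUE or single-column PK constraint.
- total: no UNIQUE or single-column PK constraint.
- country: no UNIQUE or single-column PK constraint.
- order_id: no UNIQUE or single-column PK constraint.
- address: part of a composite PRIMARY KEY — only the tuple is unique, not this column on its own.

none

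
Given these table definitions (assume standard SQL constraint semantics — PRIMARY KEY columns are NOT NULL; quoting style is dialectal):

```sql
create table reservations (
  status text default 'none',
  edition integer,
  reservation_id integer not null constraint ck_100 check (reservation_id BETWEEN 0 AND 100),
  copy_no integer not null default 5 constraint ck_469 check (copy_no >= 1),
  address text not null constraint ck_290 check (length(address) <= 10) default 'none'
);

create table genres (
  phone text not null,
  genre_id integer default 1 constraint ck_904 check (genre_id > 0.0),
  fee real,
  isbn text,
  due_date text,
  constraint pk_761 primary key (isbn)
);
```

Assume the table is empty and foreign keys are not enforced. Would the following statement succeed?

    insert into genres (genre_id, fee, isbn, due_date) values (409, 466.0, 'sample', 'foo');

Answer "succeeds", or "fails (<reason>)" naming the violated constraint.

phone is omitted from the column list and has no DEFAULT, so it would receive NULL.
But phone is declared NOT NULL.

fails (NOT NULL on phone)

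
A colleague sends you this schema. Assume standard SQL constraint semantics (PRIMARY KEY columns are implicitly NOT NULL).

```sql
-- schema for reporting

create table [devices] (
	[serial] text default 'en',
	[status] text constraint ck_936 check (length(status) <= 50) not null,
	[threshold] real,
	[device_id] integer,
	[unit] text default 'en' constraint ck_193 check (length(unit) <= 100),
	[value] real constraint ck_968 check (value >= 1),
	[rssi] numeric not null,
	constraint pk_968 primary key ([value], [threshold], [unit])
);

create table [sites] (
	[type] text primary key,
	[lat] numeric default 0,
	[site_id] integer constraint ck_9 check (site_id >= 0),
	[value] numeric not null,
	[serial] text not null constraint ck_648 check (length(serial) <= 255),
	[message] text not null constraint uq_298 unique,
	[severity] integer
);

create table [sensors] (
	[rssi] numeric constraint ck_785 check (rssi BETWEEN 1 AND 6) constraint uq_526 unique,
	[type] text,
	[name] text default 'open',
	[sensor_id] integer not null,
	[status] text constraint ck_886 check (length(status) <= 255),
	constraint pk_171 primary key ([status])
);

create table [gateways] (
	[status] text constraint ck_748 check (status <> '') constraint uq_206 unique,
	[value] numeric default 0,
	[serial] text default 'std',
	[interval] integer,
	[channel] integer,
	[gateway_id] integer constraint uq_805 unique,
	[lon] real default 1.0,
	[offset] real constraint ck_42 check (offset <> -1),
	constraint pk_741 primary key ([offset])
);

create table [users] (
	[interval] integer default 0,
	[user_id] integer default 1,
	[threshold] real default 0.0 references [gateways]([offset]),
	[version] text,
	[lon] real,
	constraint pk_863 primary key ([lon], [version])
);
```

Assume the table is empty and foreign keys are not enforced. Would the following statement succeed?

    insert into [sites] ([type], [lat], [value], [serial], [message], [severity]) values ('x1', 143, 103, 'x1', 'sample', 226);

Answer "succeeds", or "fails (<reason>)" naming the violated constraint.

succeeds

NOT NULL columns: message is supplied; serial is supplied; type is supplied; value is supplied.
CHECK constraints: 'x1' satisfies (length(serial) <= 255).
No constraint is violated.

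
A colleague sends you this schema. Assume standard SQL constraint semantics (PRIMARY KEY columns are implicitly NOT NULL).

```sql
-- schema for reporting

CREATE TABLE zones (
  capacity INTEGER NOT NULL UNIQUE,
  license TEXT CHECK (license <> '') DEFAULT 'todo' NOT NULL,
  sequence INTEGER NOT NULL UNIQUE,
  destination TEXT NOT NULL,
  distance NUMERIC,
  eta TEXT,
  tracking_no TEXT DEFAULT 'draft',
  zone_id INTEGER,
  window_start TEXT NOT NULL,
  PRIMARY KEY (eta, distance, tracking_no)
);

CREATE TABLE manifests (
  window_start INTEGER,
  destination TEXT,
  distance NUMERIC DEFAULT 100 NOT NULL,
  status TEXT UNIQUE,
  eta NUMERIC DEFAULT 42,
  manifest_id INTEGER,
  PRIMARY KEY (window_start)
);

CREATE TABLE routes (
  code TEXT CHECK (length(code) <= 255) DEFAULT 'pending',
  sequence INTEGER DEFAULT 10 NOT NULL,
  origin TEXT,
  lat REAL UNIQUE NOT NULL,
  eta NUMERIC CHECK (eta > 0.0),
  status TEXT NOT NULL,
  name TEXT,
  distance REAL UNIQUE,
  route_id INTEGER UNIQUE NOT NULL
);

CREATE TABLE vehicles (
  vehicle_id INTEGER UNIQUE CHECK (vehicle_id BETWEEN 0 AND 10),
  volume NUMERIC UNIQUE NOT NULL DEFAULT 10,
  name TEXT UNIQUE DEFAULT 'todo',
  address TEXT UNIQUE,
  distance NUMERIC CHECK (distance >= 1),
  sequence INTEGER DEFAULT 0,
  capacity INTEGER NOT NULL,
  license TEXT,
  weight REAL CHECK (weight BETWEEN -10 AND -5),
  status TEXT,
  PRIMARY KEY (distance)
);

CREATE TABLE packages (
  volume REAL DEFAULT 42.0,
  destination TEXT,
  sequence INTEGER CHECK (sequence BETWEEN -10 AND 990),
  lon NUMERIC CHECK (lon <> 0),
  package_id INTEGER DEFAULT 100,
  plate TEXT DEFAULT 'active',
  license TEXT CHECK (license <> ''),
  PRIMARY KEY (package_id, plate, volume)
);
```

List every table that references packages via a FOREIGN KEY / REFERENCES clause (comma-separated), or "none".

none

No REFERENCES clause anywhere in the schema names packages.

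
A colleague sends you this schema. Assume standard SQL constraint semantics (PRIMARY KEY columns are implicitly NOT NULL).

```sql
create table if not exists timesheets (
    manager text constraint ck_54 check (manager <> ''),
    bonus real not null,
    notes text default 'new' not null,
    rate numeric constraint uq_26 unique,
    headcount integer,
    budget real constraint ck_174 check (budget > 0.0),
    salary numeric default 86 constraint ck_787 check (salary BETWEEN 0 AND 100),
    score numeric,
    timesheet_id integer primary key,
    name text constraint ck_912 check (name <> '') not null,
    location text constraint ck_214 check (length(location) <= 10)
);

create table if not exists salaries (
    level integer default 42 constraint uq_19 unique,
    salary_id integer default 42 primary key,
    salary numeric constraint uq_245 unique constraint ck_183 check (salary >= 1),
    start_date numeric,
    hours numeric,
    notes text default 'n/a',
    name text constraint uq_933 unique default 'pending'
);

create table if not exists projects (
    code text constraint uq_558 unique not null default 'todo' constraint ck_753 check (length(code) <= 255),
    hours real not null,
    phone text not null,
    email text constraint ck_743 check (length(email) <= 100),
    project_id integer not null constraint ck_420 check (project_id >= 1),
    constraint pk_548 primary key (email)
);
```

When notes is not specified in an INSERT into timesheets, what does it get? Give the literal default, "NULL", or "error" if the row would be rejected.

'new'

notes has an explicit DEFAULT 'new'.
When the column is omitted from an INSERT, that default is used.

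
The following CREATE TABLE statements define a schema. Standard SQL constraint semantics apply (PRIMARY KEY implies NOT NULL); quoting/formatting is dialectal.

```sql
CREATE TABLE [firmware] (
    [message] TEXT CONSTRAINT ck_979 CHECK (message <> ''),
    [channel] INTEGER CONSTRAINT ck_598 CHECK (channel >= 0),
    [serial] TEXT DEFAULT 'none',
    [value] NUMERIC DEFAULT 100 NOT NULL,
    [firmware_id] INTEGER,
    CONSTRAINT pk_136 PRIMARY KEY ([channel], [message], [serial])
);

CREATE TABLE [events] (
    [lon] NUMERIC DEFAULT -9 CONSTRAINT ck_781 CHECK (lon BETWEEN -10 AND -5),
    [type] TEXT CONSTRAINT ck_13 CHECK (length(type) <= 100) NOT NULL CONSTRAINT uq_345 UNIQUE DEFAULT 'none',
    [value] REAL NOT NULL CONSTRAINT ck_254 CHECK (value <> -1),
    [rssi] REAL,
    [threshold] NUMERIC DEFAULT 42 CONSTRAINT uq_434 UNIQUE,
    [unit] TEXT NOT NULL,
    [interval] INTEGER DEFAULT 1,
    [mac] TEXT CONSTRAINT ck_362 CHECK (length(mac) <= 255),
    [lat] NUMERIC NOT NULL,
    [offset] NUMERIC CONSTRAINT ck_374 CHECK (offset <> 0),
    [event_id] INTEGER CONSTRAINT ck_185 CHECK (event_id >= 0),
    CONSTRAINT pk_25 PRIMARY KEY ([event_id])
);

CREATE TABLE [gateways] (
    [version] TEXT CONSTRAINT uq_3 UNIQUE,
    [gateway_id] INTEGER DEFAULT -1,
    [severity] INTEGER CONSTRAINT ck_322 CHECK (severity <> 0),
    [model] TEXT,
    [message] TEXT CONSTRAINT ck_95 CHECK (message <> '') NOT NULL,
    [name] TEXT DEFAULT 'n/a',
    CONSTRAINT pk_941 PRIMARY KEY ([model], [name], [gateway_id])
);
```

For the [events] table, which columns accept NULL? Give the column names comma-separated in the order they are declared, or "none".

lon, rssi, threshold, interval, mac, offset

- lon: CHECK does not forbid NULL (a CHECK constraint passes when its expression is NULL) → nullable.
- type: declared NOT NULL → not nullable.
- value: declared NOT NULL → not nullable.
- rssi: no NOT NULL constraint applies → nullable.
- threshold: UNIQUE does not imply NOT NULL → nullable.
- unit: declared NOT NULL → not nullable.
- interval: DEFAULT only fills an omitted column; an explicit NULL is still allowed → nullable.
- mac: CHECK does not forbid NULL (a CHECK constraint passes when its expression is NULL) → nullable.
- lat: declared NOT NULL → not nullable.
- offset: CHECK does not forbid NULL (a CHECK constraint passes when its expression is NULL) → nullable.
- event_id: part of the PRIMARY KEY, which implies NOT NULL → not nullable.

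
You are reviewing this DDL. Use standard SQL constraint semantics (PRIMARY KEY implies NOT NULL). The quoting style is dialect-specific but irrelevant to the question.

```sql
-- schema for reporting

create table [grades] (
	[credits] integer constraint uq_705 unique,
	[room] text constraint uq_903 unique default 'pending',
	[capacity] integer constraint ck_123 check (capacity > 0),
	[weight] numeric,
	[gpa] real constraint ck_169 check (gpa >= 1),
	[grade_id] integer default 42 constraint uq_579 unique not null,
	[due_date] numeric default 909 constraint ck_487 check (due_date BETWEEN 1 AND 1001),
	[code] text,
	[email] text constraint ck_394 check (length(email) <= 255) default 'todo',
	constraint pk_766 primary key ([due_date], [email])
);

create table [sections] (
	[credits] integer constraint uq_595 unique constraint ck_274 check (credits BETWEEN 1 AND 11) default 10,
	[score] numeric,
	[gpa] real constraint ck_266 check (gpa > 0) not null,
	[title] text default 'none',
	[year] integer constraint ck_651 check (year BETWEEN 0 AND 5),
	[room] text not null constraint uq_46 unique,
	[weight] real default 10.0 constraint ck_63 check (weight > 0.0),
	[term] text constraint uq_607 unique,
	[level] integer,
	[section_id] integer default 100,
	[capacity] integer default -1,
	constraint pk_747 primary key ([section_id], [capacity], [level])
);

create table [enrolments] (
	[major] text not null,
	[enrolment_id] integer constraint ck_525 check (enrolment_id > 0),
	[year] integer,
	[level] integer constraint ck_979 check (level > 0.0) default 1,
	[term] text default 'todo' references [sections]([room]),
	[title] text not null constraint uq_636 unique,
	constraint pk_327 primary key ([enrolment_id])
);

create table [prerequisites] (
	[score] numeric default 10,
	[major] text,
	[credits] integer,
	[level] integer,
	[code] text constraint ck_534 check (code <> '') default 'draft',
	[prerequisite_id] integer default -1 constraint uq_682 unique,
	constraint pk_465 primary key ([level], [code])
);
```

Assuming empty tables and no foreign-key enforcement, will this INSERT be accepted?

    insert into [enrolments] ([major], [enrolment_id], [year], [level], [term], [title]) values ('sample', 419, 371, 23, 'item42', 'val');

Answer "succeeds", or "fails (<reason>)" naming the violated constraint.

succeeds

NOT NULL columns: enrolment_id is supplied; major is supplied; title is supplied.
CHECK constraints: 419 satisfies (enrolment_id > 0); 23 satisfies (level > 0.0).
No constraint is violated.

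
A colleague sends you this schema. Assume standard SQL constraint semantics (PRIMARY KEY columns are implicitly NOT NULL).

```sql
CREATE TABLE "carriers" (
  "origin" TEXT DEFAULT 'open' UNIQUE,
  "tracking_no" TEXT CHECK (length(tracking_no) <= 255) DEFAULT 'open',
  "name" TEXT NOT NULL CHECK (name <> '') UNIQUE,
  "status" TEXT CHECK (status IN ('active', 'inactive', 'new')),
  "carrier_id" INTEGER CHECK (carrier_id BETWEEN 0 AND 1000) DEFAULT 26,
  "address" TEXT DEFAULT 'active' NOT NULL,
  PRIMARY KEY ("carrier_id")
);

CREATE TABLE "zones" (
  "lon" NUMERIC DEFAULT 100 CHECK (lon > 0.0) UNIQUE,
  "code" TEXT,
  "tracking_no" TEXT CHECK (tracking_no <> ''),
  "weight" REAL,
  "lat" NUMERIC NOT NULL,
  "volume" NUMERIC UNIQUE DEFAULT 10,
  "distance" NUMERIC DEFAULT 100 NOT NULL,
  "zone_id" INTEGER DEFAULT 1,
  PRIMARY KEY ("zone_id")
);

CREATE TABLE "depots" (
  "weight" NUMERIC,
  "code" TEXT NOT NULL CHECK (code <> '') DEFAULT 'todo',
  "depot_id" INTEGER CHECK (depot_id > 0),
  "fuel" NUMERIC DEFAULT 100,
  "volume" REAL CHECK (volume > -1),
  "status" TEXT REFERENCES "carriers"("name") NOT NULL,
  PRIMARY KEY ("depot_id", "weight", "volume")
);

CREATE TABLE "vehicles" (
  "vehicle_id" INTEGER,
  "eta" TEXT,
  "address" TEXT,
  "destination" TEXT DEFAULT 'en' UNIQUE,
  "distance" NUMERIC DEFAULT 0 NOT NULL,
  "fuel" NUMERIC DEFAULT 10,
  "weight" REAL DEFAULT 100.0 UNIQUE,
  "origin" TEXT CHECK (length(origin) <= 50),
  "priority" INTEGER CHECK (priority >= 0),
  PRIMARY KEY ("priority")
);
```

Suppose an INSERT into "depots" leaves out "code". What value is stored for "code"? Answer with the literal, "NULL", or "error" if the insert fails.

code has an explicit DEFAULT 'todo'.
When the column is omitted from an INSERT, that default is used.

'todo'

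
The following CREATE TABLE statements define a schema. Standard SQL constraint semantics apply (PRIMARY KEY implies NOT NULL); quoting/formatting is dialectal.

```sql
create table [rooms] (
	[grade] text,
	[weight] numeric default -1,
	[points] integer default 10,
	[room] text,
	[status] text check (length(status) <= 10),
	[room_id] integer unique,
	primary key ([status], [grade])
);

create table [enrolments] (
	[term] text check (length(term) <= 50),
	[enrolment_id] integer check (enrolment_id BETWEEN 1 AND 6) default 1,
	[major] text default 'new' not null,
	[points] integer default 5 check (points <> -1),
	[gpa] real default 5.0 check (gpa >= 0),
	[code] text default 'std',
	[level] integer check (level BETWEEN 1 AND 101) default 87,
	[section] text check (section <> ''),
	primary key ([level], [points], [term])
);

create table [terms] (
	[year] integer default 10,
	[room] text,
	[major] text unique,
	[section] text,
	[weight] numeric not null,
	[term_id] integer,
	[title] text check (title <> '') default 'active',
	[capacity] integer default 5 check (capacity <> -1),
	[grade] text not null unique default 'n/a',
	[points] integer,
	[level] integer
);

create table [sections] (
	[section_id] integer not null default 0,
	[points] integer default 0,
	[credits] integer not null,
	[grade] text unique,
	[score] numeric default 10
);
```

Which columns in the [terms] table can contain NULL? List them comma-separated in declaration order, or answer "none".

year, room, major, section, term_id, title, capacity, points, level

- year: DEFAULT only fills an omitted column; an explicit NULL is still allowed → nullable.
- room: no NOT NULL constraint applies → nullable.
- major: UNIQUE does not imply NOT NULL → nullable.
- section: no NOT NULL constraint applies → nullable.
- weight: declared NOT NULL → not nullable.
- term_id: no NOT NULL constraint applies → nullable.
- title: CHECK does not forbid NULL (a CHECK constraint passes when its expression is NULL) → nullable.
- capacity: CHECK does not forbid NULL (a CHECK constraint passes when its expression is NULL) → nullable.
- grade: declared NOT NULL → not nullable.
- points: no NOT NULL constraint applies → nullable.
- level: no NOT NULL constraint applies → nullable.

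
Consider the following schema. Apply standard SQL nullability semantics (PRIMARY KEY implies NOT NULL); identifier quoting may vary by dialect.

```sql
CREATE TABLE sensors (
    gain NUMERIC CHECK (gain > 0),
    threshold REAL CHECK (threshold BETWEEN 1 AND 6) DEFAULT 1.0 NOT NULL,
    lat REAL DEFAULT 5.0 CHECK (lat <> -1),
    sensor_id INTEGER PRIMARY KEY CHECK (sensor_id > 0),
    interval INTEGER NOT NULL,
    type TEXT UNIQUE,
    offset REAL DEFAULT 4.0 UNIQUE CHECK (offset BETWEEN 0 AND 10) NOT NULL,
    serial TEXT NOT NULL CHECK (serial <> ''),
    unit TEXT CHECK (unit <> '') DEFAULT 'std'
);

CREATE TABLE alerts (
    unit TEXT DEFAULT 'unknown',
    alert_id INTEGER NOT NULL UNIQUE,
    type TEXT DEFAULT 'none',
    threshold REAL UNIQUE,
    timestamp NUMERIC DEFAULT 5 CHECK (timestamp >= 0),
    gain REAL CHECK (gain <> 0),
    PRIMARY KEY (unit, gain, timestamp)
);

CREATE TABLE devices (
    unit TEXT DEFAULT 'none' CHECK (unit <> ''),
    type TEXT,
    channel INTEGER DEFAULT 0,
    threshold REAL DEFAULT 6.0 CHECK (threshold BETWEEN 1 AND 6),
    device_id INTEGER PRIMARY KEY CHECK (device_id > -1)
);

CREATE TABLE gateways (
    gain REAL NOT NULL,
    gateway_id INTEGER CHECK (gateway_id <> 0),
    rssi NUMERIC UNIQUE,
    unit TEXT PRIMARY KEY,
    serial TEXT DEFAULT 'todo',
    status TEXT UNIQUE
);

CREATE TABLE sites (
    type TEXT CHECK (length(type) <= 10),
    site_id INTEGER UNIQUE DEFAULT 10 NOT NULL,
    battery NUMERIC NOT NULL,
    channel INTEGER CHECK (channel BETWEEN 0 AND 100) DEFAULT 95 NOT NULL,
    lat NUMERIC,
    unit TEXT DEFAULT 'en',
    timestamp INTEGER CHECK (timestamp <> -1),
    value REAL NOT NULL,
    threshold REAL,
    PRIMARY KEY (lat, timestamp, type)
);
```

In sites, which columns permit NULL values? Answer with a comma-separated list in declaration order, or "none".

unit, threshold

- type: part of the PRIMARY KEY, which implies NOT NULL → not nullable.
- site_id: declared NOT NULL → not nullable.
- battery: declared NOT NULL → not nullable.
- channel: declared NOT NULL → not nullable.
- lat: part of the PRIMARY KEY, which implies NOT NULL → not nullable.
- unit: DEFAULT only fills an omitted column; an explicit NULL is still allowed → nullable.
- timestamp: part of the PRIMARY KEY, which implies NOT NULL → not nullable.
- value: declared NOT NULL → not nullable.
- threshold: no NOT NULL constraint applies → nullable.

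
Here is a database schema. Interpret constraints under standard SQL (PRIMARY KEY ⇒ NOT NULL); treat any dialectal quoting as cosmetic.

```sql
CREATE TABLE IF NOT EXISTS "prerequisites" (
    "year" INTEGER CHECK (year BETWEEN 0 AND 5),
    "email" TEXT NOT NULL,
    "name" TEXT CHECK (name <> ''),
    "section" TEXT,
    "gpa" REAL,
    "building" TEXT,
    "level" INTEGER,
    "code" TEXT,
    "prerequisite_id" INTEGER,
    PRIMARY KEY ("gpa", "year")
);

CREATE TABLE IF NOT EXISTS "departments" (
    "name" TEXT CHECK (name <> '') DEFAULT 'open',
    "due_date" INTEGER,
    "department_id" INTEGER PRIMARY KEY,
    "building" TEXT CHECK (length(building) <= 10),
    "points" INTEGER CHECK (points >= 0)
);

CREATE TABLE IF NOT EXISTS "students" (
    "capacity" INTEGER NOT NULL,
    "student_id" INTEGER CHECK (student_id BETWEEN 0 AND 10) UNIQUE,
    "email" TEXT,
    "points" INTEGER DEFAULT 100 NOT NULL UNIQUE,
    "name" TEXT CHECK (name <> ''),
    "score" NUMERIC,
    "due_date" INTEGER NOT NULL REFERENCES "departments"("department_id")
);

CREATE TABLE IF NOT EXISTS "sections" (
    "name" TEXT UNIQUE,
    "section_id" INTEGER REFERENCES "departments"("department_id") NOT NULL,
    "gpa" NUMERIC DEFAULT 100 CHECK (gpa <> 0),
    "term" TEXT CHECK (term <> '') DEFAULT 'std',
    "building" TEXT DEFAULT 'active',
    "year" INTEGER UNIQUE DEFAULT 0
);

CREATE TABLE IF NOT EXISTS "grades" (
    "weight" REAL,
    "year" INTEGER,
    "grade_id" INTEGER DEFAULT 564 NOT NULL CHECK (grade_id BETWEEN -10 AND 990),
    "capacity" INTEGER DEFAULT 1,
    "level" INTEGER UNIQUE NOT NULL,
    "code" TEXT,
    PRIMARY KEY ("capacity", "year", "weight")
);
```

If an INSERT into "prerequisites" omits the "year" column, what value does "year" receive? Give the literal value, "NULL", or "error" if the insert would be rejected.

error

year has no DEFAULT clause.
Omitting it would insert NULL, but it is part of the PRIMARY KEY, so the INSERT fails.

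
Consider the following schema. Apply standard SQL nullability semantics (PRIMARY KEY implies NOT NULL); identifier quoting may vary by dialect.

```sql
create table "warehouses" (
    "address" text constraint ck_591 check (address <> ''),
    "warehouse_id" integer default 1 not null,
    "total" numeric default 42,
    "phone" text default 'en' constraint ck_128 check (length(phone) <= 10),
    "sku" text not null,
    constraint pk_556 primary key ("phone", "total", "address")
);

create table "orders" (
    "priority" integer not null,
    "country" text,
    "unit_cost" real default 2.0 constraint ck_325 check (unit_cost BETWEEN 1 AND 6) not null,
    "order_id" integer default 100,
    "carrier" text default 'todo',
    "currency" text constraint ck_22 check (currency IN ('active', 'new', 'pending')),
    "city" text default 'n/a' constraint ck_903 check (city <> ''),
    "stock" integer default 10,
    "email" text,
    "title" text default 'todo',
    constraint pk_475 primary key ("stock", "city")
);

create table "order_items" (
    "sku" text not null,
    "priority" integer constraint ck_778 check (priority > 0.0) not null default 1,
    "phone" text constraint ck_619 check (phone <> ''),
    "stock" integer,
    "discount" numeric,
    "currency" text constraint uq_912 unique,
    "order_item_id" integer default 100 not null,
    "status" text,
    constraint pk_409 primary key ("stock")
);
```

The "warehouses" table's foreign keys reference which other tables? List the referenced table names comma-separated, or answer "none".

No column in warehouses has a REFERENCES clause.

none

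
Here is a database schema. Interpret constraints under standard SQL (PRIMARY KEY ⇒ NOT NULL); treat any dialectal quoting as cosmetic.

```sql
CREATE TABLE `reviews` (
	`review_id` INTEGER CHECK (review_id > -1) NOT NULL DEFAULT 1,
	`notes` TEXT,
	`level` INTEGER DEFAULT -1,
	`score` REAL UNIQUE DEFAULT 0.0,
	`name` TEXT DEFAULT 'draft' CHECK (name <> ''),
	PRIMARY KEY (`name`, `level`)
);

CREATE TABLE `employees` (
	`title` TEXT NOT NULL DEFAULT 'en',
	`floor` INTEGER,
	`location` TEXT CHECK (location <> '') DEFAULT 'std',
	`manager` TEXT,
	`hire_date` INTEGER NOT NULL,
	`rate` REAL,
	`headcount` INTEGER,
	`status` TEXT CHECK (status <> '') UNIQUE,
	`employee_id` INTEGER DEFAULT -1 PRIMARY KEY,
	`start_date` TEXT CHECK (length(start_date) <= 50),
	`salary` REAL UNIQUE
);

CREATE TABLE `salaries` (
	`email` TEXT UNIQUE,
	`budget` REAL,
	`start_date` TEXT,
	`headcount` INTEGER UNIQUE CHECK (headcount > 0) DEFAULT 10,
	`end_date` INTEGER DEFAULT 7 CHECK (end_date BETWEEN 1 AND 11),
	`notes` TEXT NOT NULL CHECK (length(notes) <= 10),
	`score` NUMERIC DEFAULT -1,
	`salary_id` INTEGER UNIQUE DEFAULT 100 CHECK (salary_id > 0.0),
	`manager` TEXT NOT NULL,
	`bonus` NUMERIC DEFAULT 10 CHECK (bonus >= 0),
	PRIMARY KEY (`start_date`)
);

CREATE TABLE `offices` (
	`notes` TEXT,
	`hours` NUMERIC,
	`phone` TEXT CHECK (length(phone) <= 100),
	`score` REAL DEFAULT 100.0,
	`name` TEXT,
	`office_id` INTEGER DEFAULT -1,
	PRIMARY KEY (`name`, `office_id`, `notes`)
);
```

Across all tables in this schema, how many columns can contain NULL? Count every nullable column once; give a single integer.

20

reviews: 2 nullable (notes, score — PK (name, level) and explicit NOT NULL columns excluded).
employees: 8 nullable (floor, location, manager, rate, headcount, status, start_date, salary — PK (employee_id) and explicit NOT NULL columns excluded).
salaries: 7 nullable (email, budget, headcount, end_date, score, salary_id, bonus — PK (start_date) and explicit NOT NULL columns excluded).
offices: 3 nullable (hours, phone, score — PK (name, office_id, notes) and explicit NOT NULL columns excluded).
Total: 2 + 8 + 7 + 3 = 20.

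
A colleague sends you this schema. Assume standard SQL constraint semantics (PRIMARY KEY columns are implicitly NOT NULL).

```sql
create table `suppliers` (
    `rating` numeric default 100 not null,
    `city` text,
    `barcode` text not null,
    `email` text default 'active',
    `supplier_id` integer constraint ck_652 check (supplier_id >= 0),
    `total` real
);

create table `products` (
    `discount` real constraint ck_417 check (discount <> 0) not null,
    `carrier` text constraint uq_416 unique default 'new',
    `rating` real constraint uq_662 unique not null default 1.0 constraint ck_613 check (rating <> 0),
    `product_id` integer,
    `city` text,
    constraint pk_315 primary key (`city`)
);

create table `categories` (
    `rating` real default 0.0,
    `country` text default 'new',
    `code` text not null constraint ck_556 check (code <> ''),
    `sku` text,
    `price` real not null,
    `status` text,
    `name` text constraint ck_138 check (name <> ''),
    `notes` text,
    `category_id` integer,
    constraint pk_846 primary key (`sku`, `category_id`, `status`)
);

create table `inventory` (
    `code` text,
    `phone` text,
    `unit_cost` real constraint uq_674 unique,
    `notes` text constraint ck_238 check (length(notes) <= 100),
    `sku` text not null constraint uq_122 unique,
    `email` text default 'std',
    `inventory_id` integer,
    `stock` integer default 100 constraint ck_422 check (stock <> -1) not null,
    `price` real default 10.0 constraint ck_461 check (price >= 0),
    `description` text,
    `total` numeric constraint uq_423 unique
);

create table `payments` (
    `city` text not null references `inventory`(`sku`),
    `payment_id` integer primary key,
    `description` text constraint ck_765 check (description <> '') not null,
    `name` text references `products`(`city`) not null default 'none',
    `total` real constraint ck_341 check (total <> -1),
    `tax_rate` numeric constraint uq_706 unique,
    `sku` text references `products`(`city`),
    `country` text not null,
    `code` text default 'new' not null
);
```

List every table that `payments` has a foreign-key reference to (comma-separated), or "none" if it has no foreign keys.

inventory, products

- city REFERENCES inventory(sku).
- name REFERENCES products(city).
- sku REFERENCES products(city).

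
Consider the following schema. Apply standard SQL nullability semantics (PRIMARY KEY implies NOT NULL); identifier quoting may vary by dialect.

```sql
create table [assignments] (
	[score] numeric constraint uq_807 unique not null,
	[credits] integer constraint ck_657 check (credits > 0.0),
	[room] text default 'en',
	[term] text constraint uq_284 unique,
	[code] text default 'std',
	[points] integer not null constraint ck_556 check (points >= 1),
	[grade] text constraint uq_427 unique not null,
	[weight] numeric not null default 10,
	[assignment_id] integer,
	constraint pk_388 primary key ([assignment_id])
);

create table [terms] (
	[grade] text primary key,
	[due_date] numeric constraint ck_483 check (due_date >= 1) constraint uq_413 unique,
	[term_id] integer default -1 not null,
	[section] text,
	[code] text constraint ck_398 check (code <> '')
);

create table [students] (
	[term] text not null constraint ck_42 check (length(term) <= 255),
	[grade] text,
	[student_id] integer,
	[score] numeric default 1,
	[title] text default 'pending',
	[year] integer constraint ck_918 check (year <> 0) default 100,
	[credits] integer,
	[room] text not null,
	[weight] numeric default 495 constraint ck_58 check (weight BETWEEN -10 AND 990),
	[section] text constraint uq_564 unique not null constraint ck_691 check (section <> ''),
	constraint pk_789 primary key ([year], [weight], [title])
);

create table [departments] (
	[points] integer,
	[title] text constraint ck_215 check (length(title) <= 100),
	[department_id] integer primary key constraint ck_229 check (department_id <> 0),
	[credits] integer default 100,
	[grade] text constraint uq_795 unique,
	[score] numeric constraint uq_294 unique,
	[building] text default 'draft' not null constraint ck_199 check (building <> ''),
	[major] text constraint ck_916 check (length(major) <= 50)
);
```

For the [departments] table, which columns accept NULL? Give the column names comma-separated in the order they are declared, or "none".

- points: no NOT NULL constraint applies → nullable.
- title: CHECK does not forbid NULL (a CHECK constraint passes when its expression is NULL) → nullable.
- department_id: part of the PRIMARY KEY, which implies NOT NULL → not nullable.
- credits: DEFAULT only fills an omitted column; an explicit NULL is still allowed → nullable.
- grade: UNIQUE does not imply NOT NULL → nullable.
- score: UNIQUE does not imply NOT NULL → nullable.
- building: declared NOT NULL → not nullable.
- major: CHECK does not forbid NULL (a CHECK constraint passes when its expression is NULL) → nullable.

points, title, credits, grade, score, major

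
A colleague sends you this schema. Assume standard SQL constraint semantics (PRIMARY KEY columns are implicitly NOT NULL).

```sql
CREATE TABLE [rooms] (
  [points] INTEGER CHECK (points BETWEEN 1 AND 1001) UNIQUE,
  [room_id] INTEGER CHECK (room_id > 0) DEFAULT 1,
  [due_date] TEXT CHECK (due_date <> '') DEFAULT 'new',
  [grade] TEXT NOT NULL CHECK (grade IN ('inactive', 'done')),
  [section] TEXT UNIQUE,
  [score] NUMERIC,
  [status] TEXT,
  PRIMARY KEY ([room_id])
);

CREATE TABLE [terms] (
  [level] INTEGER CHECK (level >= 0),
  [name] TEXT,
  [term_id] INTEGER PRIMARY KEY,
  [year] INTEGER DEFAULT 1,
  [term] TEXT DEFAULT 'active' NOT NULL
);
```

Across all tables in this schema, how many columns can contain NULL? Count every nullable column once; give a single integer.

rooms: 5 nullable (points, due_date, section, score, status — PK (room_id) and explicit NOT NULL columns excluded).
terms: 3 nullable (level, name, year — PK (term_id) and explicit NOT NULL columns excluded).
Total: 5 + 3 = 8.

8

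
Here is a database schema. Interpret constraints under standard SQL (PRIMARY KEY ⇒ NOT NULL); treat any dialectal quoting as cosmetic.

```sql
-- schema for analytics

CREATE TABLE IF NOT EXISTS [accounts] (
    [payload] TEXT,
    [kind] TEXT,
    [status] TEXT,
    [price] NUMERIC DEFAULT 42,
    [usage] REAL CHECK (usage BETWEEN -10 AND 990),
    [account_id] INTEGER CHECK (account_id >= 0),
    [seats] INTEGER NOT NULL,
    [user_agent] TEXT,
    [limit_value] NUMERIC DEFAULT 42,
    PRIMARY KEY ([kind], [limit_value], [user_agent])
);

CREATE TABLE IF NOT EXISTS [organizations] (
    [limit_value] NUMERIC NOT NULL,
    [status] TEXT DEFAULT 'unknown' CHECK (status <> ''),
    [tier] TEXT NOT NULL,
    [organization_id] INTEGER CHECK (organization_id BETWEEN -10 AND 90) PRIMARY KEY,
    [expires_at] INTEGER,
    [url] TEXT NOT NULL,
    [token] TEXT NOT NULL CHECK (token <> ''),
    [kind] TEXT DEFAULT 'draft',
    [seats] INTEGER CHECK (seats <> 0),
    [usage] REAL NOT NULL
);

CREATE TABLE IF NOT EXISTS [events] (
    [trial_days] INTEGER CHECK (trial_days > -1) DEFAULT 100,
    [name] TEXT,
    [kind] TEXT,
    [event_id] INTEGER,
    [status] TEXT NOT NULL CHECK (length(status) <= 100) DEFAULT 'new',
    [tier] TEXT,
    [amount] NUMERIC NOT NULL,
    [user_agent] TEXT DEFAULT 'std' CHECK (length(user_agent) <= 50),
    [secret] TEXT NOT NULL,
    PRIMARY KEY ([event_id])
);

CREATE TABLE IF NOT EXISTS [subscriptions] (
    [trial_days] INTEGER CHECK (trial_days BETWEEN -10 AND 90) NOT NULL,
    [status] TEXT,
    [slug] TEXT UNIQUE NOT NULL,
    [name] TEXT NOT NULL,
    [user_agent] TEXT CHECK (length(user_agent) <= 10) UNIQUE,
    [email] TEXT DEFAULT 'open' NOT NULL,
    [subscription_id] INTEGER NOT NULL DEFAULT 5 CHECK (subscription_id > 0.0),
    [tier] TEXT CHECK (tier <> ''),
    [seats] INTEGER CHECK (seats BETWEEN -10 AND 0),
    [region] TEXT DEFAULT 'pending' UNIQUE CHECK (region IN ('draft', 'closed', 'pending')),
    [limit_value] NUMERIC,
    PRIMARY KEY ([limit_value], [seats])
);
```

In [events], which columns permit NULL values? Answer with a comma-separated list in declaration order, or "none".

- trial_days: CHECK does not forbid NULL (a CHECK constraint passes when its expression is NULL) → nullable.
- name: no NOT NULL constraint applies → nullable.
- kind: no NOT NULL constraint applies → nullable.
- event_id: part of the PRIMARY KEY, which implies NOT NULL → not nullable.
- status: declared NOT NULL → not nullable.
- tier: no NOT NULL constraint applies → nullable.
- amount: declared NOT NULL → not nullable.
- user_agent: CHECK does not forbid NULL (a CHECK constraint passes when its expression is NULL) → nullable.
- secret: declared NOT NULL → not nullable.

trial_days, name, kind, tier, user_agent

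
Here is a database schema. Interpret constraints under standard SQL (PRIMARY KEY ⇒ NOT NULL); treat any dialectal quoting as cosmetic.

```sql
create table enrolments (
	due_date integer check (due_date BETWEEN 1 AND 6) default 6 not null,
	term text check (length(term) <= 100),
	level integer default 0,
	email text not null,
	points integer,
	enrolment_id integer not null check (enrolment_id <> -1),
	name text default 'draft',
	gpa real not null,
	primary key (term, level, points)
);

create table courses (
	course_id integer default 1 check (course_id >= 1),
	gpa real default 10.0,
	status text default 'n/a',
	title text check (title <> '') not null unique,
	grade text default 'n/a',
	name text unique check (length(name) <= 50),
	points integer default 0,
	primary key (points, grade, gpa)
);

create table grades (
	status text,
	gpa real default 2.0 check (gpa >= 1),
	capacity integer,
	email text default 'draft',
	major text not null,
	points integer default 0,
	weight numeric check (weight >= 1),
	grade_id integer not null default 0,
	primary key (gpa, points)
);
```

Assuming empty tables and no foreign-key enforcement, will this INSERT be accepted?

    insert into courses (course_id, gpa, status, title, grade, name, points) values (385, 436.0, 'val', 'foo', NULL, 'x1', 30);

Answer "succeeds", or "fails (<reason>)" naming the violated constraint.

fails (NOT NULL on grade)

grade is explicitly set to NULL, but grade is part of the PRIMARY KEY (implied NOT NULL).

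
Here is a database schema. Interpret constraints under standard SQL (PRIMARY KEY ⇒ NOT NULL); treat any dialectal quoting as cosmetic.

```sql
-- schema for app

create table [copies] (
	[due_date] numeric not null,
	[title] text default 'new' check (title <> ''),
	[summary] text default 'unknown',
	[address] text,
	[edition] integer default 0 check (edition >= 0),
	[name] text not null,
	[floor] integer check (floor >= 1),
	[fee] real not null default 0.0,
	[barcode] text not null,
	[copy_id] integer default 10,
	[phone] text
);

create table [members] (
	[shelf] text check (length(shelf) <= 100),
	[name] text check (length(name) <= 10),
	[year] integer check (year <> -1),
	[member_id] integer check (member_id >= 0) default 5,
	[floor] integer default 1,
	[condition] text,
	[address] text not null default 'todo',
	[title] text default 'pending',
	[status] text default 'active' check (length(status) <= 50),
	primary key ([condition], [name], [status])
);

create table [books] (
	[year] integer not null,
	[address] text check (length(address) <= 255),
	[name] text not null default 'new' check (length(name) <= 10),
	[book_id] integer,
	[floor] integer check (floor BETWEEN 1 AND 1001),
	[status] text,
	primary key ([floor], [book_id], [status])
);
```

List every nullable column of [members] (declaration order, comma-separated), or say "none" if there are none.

- shelf: CHECK does not forbid NULL (a CHECK constraint passes when its expression is NULL) → nullable.
- name: part of the PRIMARY KEY, which implies NOT NULL → not nullable.
- year: CHECK does not forbid NULL (a CHECK constraint passes when its expression is NULL) → nullable.
- member_id: CHECK does not forbid NULL (a CHECK constraint passes when its expression is NULL) → nullable.
- floor: DEFAULT only fills an omitted column; an explicit NULL is still allowed → nullable.
- condition: part of the PRIMARY KEY, which implies NOT NULL → not nullable.
- address: declared NOT NULL → not nullable.
- title: DEFAULT only fills an omitted column; an explicit NULL is still allowed → nullable.
- status: part of the PRIMARY KEY, which implies NOT NULL → not nullable.

shelf, year, member_id, floor, title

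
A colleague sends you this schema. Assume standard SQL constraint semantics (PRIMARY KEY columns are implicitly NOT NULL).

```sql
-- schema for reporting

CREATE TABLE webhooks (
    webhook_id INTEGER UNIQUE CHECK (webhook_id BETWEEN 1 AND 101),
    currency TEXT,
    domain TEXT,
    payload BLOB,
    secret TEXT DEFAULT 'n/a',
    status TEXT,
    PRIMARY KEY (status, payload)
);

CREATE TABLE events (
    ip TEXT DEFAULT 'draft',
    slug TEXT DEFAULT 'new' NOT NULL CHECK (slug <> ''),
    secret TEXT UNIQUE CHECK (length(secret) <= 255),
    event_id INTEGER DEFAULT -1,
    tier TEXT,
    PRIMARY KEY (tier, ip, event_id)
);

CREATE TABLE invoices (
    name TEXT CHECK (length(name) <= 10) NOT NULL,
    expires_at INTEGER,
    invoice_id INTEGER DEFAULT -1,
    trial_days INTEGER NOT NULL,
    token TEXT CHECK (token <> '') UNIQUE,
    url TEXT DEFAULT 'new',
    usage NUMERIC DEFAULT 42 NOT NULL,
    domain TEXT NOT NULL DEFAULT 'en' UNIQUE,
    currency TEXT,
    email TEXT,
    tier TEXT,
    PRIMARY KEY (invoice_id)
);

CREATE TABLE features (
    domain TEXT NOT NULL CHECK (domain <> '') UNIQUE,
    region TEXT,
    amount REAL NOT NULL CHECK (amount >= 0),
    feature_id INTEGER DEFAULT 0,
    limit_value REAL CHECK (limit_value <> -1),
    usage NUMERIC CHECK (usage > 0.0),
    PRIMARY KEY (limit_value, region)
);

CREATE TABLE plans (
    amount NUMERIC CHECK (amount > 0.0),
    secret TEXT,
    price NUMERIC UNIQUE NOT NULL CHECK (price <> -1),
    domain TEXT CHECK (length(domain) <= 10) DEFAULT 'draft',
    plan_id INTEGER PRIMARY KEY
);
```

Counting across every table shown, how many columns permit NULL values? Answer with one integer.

webhooks: 4 nullable (webhook_id, currency, domain, secret — PK (status, payload) and explicit NOT NULL columns excluded).
events: 1 nullable (secret — PK (tier, ip, event_id) and explicit NOT NULL columns excluded).
invoices: 6 nullable (expires_at, token, url, currency, email, tier — PK (invoice_id) and explicit NOT NULL columns excluded).
features: 2 nullable (feature_id, usage — PK (limit_value, region) and explicit NOT NULL columns excluded).
plans: 3 nullable (amount, secret, domain — PK (plan_id) and explicit NOT NULL columns excluded).
Total: 4 + 1 + 6 + 2 + 3 = 16.

16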